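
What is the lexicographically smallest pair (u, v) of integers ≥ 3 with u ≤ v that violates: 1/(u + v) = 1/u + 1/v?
(u, v) = (3, 3)

Substituting (3, 3) into the claim:
LHS = 1/(3 + 3) = 1/6
RHS = 1/3 + 1/3 = 2/3

Since LHS ≠ RHS, this pair disproves the claim, and no lexicographically smaller pair (u ≤ v, integers ≥ 3) does.

For instance (4, 9) is also a counterexample (LHS = 1/13, RHS = 13/36), but it's lexicographically larger.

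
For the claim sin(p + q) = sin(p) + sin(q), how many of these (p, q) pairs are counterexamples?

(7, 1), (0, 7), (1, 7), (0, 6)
2

Testing each pair:
(7, 1): LHS = sin(8) ≈ 0.9894, RHS = sin(7) + sin(1) ≈ 1.498 → counterexample
(0, 7): LHS = sin(7) ≈ 0.657, RHS = sin(7) ≈ 0.657 → satisfies claim
(1, 7): LHS = sin(8) ≈ 0.9894, RHS = sin(7) + sin(1) ≈ 1.498 → counterexample
(0, 6): LHS = sin(6) ≈ -0.2794, RHS = sin(6) ≈ -0.2794 → satisfies claim

That makes 2 counterexamples.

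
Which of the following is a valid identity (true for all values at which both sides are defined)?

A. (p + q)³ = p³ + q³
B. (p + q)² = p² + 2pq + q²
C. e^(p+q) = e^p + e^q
B

A: fails at (5, 8) — LHS = 2197, RHS = 637.
B: holds — e.g. at (5, 5), both sides equal 100.
C: fails at (6, 7) — LHS = e^13 ≈ 442413.4, RHS = e^6 + e^7 ≈ 1500.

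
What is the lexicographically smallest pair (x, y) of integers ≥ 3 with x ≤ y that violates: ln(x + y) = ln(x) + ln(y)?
Substituting (3, 3) into the claim:
LHS = ln(3 + 3) = ln(6) ≈ 1.792
RHS = ln(3) + ln(3) = 2·ln(3) ≈ 2.197

Since LHS ≠ RHS, this pair disproves the claim, and no lexicographically smaller pair (x ≤ y, integers ≥ 3) does.

For instance (4, 9) is also a counterexample (LHS = ln(13) ≈ 2.565, RHS = ln(4) + ln(9) ≈ 3.584), but it's lexicographically larger.

Answer: (x, y) = (3, 3)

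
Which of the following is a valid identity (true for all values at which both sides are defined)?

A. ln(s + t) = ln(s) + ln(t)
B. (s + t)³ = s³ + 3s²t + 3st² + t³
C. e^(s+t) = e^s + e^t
A: fails at (4, 4) — LHS = ln(8) ≈ 2.079, RHS = 2·ln(4) ≈ 2.773.
B: holds — e.g. at (2, 4), both sides equal 216.
C: fails at (1, 4) — LHS = e^5 ≈ 148.4, RHS = e + e^4 ≈ 57.32.

Answer: B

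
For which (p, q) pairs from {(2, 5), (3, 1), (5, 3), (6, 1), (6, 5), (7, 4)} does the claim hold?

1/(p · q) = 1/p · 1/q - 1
None

Testing each pair:
(2, 5): LHS = 1/10, RHS = -9/10 → fails
(3, 1): LHS = 1/3, RHS = -2/3 → fails
(5, 3): LHS = 1/15, RHS = -14/15 → fails
(6, 1): LHS = 1/6, RHS = -5/6 → fails
(6, 5): LHS = 1/30, RHS = -29/30 → fails
(7, 4): LHS = 1/28, RHS = -27/28 → fails

No pair satisfies the claim.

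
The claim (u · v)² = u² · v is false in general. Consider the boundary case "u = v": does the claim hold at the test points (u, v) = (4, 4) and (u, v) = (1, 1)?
Only at (1, 1)

At (4, 4): LHS = 256 ≠ RHS = 64
At (1, 1): LHS = 1, RHS = 1 → equal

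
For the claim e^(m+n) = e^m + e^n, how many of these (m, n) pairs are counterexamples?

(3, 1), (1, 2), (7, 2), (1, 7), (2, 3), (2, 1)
Testing each pair:
(3, 1): LHS = e^4 ≈ 54.6, RHS = e + e^3 ≈ 22.8 → counterexample
(1, 2): LHS = e^3 ≈ 20.09, RHS = e + e^2 ≈ 10.11 → counterexample
(7, 2): LHS = e^9 ≈ 8103, RHS = e^2 + e^7 ≈ 1104 → counterexample
(1, 7): LHS = e^8 ≈ 2981, RHS = e + e^7 ≈ 1099 → counterexample
(2, 3): LHS = e^5 ≈ 148.4, RHS = e^2 + e^3 ≈ 27.47 → counterexample
(2, 1): LHS = e^3 ≈ 20.09, RHS = e + e^2 ≈ 10.11 → counterexample

That makes 6 counterexamples.

Answer: 6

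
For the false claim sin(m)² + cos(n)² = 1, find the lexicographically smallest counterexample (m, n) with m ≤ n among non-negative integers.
At (0, 0): both sides equal 1, so it holds there.

Substituting (0, 1) into the claim:
LHS = sin(0)² + cos(1)² = cos(1)² ≈ 0.2919
RHS = 1

Since LHS ≠ RHS, this pair disproves the claim, and no lexicographically smaller pair (m ≤ n, non-negative integers) does.

For instance (2, 6) is also a counterexample (LHS = sin(2)² + cos(6)² ≈ 1.749, RHS = 1), but it's lexicographically larger.

Answer: (m, n) = (0, 1)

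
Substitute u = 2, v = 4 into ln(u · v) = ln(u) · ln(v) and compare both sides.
LHS = ln(2 · 4) = ln(8) ≈ 2.079
RHS = ln(2) · ln(4) ≈ 0.9609

LHS ≠ RHS (they differ by about 1.119), so the equation does not hold here.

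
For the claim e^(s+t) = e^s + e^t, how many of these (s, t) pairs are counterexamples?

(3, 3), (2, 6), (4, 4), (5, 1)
Testing each pair:
(3, 3): LHS = e^6 ≈ 403.4, RHS = 2·e^3 ≈ 40.17 → counterexample
(2, 6): LHS = e^8 ≈ 2981, RHS = e^2 + e^6 ≈ 410.8 → counterexample
(4, 4): LHS = e^8 ≈ 2981, RHS = 2·e^4 ≈ 109.2 → counterexample
(5, 1): LHS = e^6 ≈ 403.4, RHS = e + e^5 ≈ 151.1 → counterexample

That makes 4 counterexamples.

Answer: 4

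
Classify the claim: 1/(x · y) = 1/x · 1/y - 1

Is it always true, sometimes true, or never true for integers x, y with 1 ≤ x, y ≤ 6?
Never true

The claim fails for every pair in the range. For instance at (x, y) = (3, 6): LHS = 1/18, RHS = -17/18.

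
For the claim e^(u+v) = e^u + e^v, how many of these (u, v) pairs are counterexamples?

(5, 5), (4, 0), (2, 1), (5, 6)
Testing each pair:
(5, 5): LHS = e^10 ≈ 22026.5, RHS = 2·e^5 ≈ 296.8 → counterexample
(4, 0): LHS = e^4 ≈ 54.6, RHS = 1 + e^4 ≈ 55.6 → counterexample
(2, 1): LHS = e^3 ≈ 20.09, RHS = e + e^2 ≈ 10.11 → counterexample
(5, 6): LHS = e^11 ≈ 59874.1, RHS = e^5 + e^6 ≈ 551.8 → counterexample

That makes 4 counterexamples.

Answer: 4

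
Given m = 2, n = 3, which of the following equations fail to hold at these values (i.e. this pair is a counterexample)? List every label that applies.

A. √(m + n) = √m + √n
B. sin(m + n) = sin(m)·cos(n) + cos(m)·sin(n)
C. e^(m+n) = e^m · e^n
A

Evaluating each claim at the given values:
A. LHS = √(5) ≈ 2.236, RHS = √(2) + √(3) ≈ 3.146 → fails here (LHS ≠ RHS)
B. LHS = sin(5) ≈ -0.9589, RHS = sin(2)·cos(3) + sin(3)·cos(2) ≈ -0.9589 → holds here (LHS = RHS)
C. LHS = e^5 ≈ 148.4, RHS = e^5 ≈ 148.4 → holds here (LHS = RHS)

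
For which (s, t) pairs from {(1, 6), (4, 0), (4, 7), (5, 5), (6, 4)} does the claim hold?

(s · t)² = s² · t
Testing each pair:
(1, 6): LHS = 36, RHS = 6 → fails
(4, 0): LHS = 0, RHS = 0 → holds
(4, 7): LHS = 784, RHS = 112 → fails
(5, 5): LHS = 625, RHS = 125 → fails
(6, 4): LHS = 576, RHS = 144 → fails

1 of 5 pairs satisfies the claim.

Answer: (4, 0)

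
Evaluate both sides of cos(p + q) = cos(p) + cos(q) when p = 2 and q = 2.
LHS = cos(2 + 2) = cos(4) ≈ -0.6536
RHS = cos(2) + cos(2) = 2·cos(2) ≈ -0.8323

LHS ≠ RHS (they differ by about 0.1787), so the equation does not hold here.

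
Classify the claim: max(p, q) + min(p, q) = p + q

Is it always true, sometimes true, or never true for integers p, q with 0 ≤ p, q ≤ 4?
The identity holds for every pair in the range. For instance at (p, q) = (3, 4): both sides equal 7.

Answer: Always true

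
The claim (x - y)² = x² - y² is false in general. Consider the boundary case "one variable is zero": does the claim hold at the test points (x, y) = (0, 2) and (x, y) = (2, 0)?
Only at (2, 0)

At (0, 2): LHS = 4 ≠ RHS = -4
At (2, 0): LHS = 4, RHS = 4 → equal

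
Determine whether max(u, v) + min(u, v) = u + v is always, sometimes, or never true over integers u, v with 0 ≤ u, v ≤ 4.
Always true

The identity holds for every pair in the range. For instance at (u, v) = (1, 3): both sides equal 4.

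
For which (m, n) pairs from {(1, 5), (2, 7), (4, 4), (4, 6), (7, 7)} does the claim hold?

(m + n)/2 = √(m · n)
(4, 4), (7, 7)

Testing each pair:
(1, 5): LHS = 3, RHS = √(5) ≈ 2.236 → fails
(2, 7): LHS = 9/2, RHS = √(14) ≈ 3.742 → fails
(4, 4): LHS = 4, RHS = 4 → holds
(4, 6): LHS = 5, RHS = 2·√(6) ≈ 4.899 → fails
(7, 7): LHS = 7, RHS = 7 → holds

2 of 5 pairs satisfy the claim.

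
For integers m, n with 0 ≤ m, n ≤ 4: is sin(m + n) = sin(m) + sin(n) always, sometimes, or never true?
It holds at (m, n) = (0, 4) (both sides equal sin(4) ≈ -0.7568), but fails at (m, n) = (4, 2) (LHS = sin(6) ≈ -0.2794, RHS = sin(4) + sin(2) ≈ 0.1525).

Answer: Sometimes true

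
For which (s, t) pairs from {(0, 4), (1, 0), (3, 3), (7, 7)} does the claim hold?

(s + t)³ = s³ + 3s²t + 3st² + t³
All pairs

Testing each pair:
(0, 4): LHS = 64, RHS = 64 → holds
(1, 0): LHS = 1, RHS = 1 → holds
(3, 3): LHS = 216, RHS = 216 → holds
(7, 7): LHS = 2744, RHS = 2744 → holds

Every pair satisfies the claim.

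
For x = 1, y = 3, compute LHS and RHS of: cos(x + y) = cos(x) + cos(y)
LHS = cos(1 + 3) = cos(4) ≈ -0.6536
RHS = cos(1) + cos(3) ≈ -0.4497

LHS ≠ RHS (they differ by about 0.204), so the equation does not hold here.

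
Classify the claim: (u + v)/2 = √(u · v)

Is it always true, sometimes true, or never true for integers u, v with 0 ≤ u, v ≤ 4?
It holds at (u, v) = (4, 4) (both sides equal 4), but fails at (u, v) = (2, 1) (LHS = 3/2, RHS = √(2) ≈ 1.414).

Answer: Sometimes true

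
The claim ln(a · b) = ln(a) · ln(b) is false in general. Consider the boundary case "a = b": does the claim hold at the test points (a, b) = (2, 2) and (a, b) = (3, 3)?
No, fails at both test points

At (2, 2): LHS = ln(4) ≈ 1.386 ≠ RHS = ln(2)² ≈ 0.4805
At (3, 3): LHS = ln(9) ≈ 2.197 ≠ RHS = ln(3)² ≈ 1.207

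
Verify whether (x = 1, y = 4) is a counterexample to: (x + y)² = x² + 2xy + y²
Substituting x = 1, y = 4:
LHS = (1 + 4)² = 25
RHS = 1² + 2·1·4 + 4² = 25

The sides agree, so this pair does not disprove the claim.

Answer: No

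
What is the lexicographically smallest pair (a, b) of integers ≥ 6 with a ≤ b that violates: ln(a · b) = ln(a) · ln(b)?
(a, b) = (6, 6)

Substituting (6, 6) into the claim:
LHS = ln(6 · 6) = ln(36) ≈ 3.584
RHS = ln(6) · ln(6) = ln(6)² ≈ 3.21

Since LHS ≠ RHS, this pair disproves the claim, and no lexicographically smaller pair (a ≤ b, integers ≥ 6) does.

For instance (9, 9) is also a counterexample (LHS = ln(81) ≈ 4.394, RHS = ln(9)² ≈ 4.828), but it's lexicographically larger.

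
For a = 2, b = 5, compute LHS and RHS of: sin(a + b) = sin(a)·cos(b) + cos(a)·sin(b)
LHS = sin(2 + 5) = sin(7) ≈ 0.657
RHS = sin(2)·cos(5) + cos(2)·sin(5) = sin(2)·cos(5) + sin(5)·cos(2) ≈ 0.657

LHS = RHS: the two sides agree.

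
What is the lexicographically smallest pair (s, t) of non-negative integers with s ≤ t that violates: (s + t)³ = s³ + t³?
(s, t) = (1, 1)

Substituting (1, 1) into the claim:
LHS = (1 + 1)³ = 8
RHS = 1³ + 1³ = 2

Since LHS ≠ RHS, this pair disproves the claim, and no lexicographically smaller pair (s ≤ t, non-negative integers) does.

For instance (5, 6) is also a counterexample (LHS = 1331, RHS = 341), but it's lexicographically larger.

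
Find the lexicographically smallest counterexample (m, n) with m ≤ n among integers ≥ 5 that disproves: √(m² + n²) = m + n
Substituting (5, 5) into the claim:
LHS = √(5² + 5²) = 5·√(2) ≈ 7.071
RHS = 5 + 5 = 10

Since LHS ≠ RHS, this pair disproves the claim, and no lexicographically smaller pair (m ≤ n, integers ≥ 5) does.

For instance (7, 9) is also a counterexample (LHS = √(130) ≈ 11.4, RHS = 16), but it's lexicographically larger.

Answer: (m, n) = (5, 5)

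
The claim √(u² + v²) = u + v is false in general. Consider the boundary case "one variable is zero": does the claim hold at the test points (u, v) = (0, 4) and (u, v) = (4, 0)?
Yes, holds at both test points

At (0, 4): LHS = 4, RHS = 4 → equal
At (4, 0): LHS = 4, RHS = 4 → equal

So the claim does hold at both of these boundary points, even though it is not an identity.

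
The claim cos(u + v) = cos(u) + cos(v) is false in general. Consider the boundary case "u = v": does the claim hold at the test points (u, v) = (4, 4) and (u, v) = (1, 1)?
No, fails at both test points

At (4, 4): LHS = cos(8) ≈ -0.1455 ≠ RHS = 2·cos(4) ≈ -1.307
At (1, 1): LHS = cos(2) ≈ -0.4161 ≠ RHS = 2·cos(1) ≈ 1.081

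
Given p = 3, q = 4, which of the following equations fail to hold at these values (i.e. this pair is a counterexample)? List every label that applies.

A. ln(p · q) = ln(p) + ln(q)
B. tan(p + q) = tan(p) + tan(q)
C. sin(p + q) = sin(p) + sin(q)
B, C

Evaluating each claim at the given values:
A. LHS = ln(12) ≈ 2.485, RHS = ln(3) + ln(4) ≈ 2.485 → holds here (LHS = RHS)
B. LHS = tan(7) ≈ 0.8714, RHS = tan(3) + tan(4) ≈ 1.015 → fails here (LHS ≠ RHS)
C. LHS = sin(7) ≈ 0.657, RHS = sin(4) + sin(3) ≈ -0.6157 → fails here (LHS ≠ RHS)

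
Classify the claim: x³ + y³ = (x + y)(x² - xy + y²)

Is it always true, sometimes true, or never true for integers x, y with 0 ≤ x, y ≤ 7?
Always true

The identity holds for every pair in the range. For instance at (x, y) = (5, 3): both sides equal 152.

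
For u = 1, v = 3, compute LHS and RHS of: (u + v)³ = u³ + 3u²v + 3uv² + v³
LHS = (1 + 3)³ = 64
RHS = 1³ + 3·1²·3 + 3·1·3² + 3³ = 64

LHS = RHS: the two sides agree.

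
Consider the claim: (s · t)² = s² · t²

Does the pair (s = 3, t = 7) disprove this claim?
Substituting s = 3, t = 7:
LHS = (3 · 7)² = 441
RHS = 3² · 7² = 441

The sides agree, so this pair does not disprove the claim.

Answer: No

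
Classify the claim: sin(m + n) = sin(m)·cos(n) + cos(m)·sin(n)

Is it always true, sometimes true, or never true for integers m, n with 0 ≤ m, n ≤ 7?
Always true

The identity holds for every pair in the range. For instance at (m, n) = (1, 7): both sides equal sin(8) ≈ 0.9894.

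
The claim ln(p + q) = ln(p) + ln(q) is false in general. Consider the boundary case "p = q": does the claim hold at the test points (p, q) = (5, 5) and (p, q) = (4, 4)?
No, fails at both test points

At (5, 5): LHS = ln(10) ≈ 2.303 ≠ RHS = 2·ln(5) ≈ 3.219
At (4, 4): LHS = ln(8) ≈ 2.079 ≠ RHS = 2·ln(4) ≈ 2.773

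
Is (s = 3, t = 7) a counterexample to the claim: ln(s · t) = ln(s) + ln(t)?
Substituting s = 3, t = 7:
LHS = ln(3 · 7) = ln(21) ≈ 3.045
RHS = ln(3) + ln(7) ≈ 3.045

The sides agree, so this pair does not disprove the claim.

Answer: No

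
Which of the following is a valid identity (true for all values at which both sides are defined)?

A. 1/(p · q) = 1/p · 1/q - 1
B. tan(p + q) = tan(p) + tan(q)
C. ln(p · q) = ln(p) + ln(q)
A: fails at (3, 5) — LHS = 1/15, RHS = -14/15.
B: fails at (3, 5) — LHS = tan(8) ≈ -6.8, RHS = tan(5) + tan(3) ≈ -3.523.
C: holds — e.g. at (1, 3), both sides equal ln(3) ≈ 1.099.

Answer: C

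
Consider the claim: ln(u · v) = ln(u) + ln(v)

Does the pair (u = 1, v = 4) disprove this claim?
No

Substituting u = 1, v = 4:
LHS = ln(1 · 4) = ln(4) ≈ 1.386
RHS = ln(1) + ln(4) = ln(4) ≈ 1.386

The sides agree, so this pair does not disprove the claim.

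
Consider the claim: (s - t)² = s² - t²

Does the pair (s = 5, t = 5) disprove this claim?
No

Substituting s = 5, t = 5:
LHS = (5 - 5)² = 0
RHS = 5² - 5² = 0

The sides agree, so this pair does not disprove the claim.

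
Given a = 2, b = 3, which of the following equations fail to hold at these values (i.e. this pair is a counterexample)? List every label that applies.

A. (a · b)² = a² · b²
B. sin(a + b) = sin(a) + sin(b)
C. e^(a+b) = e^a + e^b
B, C

Evaluating each claim at the given values:
A. LHS = 36, RHS = 36 → holds here (LHS = RHS)
B. LHS = sin(5) ≈ -0.9589, RHS = sin(3) + sin(2) ≈ 1.05 → fails here (LHS ≠ RHS)
C. LHS = e^5 ≈ 148.4, RHS = e^2 + e^3 ≈ 27.47 → fails here (LHS ≠ RHS)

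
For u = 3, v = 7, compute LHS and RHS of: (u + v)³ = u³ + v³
LHS = (3 + 7)³ = 1000
RHS = 3³ + 7³ = 370

LHS ≠ RHS, so the equation does not hold here.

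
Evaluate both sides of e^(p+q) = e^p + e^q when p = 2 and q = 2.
LHS = e^(2+2) = e^4 ≈ 54.6
RHS = e^2 + e^2 = 2·e^2 ≈ 14.78

LHS ≠ RHS (they differ by about 39.82), so the equation does not hold here.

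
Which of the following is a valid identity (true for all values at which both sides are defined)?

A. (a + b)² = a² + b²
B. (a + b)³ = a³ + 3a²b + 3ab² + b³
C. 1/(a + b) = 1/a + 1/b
A: fails at (1, 2) — LHS = 9, RHS = 5.
B: holds — e.g. at (1, 5), both sides equal 216.
C: fails at (6, 7) — LHS = 1/13, RHS = 13/42.

Answer: B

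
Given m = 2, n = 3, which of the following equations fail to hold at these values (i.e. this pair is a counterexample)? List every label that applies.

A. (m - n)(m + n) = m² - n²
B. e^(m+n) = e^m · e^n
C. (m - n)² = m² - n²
C

Evaluating each claim at the given values:
A. LHS = -5, RHS = -5 → holds here (LHS = RHS)
B. LHS = e^5 ≈ 148.4, RHS = e^5 ≈ 148.4 → holds here (LHS = RHS)
C. LHS = 1, RHS = -5 → fails here (LHS ≠ RHS)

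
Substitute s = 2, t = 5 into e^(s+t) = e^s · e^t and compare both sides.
LHS = e^(2+5) = e^7 ≈ 1097
RHS = e^2 · e^5 = e^7 ≈ 1097

LHS = RHS: the two sides agree.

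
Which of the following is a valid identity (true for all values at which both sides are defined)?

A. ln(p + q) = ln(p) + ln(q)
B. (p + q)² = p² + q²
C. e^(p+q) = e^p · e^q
A: fails at (1, 3) — LHS = ln(4) ≈ 1.386, RHS = ln(3) ≈ 1.099.
B: fails at (2, 3) — LHS = 25, RHS = 13.
C: holds — e.g. at (3, 7), both sides equal e^10 ≈ 22026.5.

Answer: C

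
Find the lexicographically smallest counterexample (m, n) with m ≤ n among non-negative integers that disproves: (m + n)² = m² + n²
(m, n) = (1, 1)

At (0, 1): both sides equal 1, so it holds there.

Substituting (1, 1) into the claim:
LHS = (1 + 1)² = 4
RHS = 1² + 1² = 2

Since LHS ≠ RHS, this pair disproves the claim, and no lexicographically smaller pair (m ≤ n, non-negative integers) does.

For instance (1, 3) is also a counterexample (LHS = 16, RHS = 10), but it's lexicographically larger.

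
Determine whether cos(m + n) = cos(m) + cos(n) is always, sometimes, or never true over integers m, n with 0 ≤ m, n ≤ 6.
Never true

The claim fails for every pair in the range. For instance at (m, n) = (2, 5): LHS = cos(7) ≈ 0.7539, RHS = cos(2) + cos(5) ≈ -0.1325.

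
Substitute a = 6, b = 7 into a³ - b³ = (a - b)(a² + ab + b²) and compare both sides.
LHS = 6³ - 7³ = -127
RHS = (6 - 7)(6² + 6·7 + 7²) = -127

LHS = RHS: the two sides agree.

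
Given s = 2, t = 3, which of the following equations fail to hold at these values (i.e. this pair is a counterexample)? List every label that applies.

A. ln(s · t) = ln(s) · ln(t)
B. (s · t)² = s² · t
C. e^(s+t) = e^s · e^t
Evaluating each claim at the given values:
A. LHS = ln(6) ≈ 1.792, RHS = ln(2)·ln(3) ≈ 0.7615 → fails here (LHS ≠ RHS)
B. LHS = 36, RHS = 12 → fails here (LHS ≠ RHS)
C. LHS = e^5 ≈ 148.4, RHS = e^5 ≈ 148.4 → holds here (LHS = RHS)

Answer: A, B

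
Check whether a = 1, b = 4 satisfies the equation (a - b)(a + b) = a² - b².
Substituting a = 1, b = 4:

LHS = (1 - 4)(1 + 4) = -15
RHS = 1² - 4² = -15

LHS = RHS, so the equation holds at this point.

Answer: Holds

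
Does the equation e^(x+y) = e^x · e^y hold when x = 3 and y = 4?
Holds

Substituting x = 3, y = 4:

LHS = e^(3+4) = e^7 ≈ 1097
RHS = e^3 · e^4 = e^7 ≈ 1097

LHS = RHS, so the equation holds at this point.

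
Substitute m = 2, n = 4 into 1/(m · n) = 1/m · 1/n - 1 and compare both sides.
LHS = 1/(2 · 4) = 1/8
RHS = 1/2 · 1/4 - 1 = -7/8

LHS ≠ RHS, so the equation does not hold here.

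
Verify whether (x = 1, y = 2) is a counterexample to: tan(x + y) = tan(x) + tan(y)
Yes

Substituting x = 1, y = 2:
LHS = tan(1 + 2) = tan(3) ≈ -0.1425
RHS = tan(1) + tan(2) ≈ -0.6276

Since LHS ≠ RHS, this pair disproves the claim.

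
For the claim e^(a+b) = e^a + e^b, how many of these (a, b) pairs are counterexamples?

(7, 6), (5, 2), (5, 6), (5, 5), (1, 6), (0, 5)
Testing each pair:
(7, 6): LHS = e^13 ≈ 442413.4, RHS = e^6 + e^7 ≈ 1500 → counterexample
(5, 2): LHS = e^7 ≈ 1097, RHS = e^2 + e^5 ≈ 155.8 → counterexample
(5, 6): LHS = e^11 ≈ 59874.1, RHS = e^5 + e^6 ≈ 551.8 → counterexample
(5, 5): LHS = e^10 ≈ 22026.5, RHS = 2·e^5 ≈ 296.8 → counterexample
(1, 6): LHS = e^7 ≈ 1097, RHS = e + e^6 ≈ 406.1 → counterexample
(0, 5): LHS = e^5 ≈ 148.4, RHS = 1 + e^5 ≈ 149.4 → counterexample

That makes 6 counterexamples.

Answer: 6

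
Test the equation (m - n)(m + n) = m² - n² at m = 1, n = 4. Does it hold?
Holds

Substituting m = 1, n = 4:

LHS = (1 - 4)(1 + 4) = -15
RHS = 1² - 4² = -15

LHS = RHS, so the equation holds at this point.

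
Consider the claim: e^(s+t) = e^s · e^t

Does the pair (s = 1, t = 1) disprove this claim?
Substituting s = 1, t = 1:
LHS = e^(1+1) = e^2 ≈ 7.389
RHS = e^1 · e^1 = e^2 ≈ 7.389

The sides agree, so this pair does not disprove the claim.

Answer: No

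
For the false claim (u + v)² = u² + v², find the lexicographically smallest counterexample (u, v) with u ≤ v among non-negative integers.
At (0, 0): both sides equal 0, so it holds there.
At (0, 3): both sides equal 9, so it holds there.

Substituting (1, 1) into the claim:
LHS = (1 + 1)² = 4
RHS = 1² + 1² = 2

Since LHS ≠ RHS, this pair disproves the claim, and no lexicographically smaller pair (u ≤ v, non-negative integers) does.

For instance (1, 5) is also a counterexample (LHS = 36, RHS = 26), but it's lexicographically larger.

Answer: (u, v) = (1, 1)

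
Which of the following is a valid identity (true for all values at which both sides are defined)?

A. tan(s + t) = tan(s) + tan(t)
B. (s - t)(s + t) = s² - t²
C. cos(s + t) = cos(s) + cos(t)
A: fails at (2, 5) — LHS = tan(7) ≈ 0.8714, RHS = tan(5) + tan(2) ≈ -5.566.
B: holds — e.g. at (3, 4), both sides equal -7.
C: fails at (1, 2) — LHS = cos(3) ≈ -0.99, RHS = cos(2) + cos(1) ≈ 0.1242.

Answer: B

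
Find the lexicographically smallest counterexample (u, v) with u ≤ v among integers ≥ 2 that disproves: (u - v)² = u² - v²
(u, v) = (2, 3)

At (2, 2): both sides equal 0, so it holds there.

Substituting (2, 3) into the claim:
LHS = (2 - 3)² = 1
RHS = 2² - 3² = -5

Since LHS ≠ RHS, this pair disproves the claim, and no lexicographically smaller pair (u ≤ v, integers ≥ 2) does.

For instance (3, 4) is also a counterexample (LHS = 1, RHS = -7), but it's lexicographically larger.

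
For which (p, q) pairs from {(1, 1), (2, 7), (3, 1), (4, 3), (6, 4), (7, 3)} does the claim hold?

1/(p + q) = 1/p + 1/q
None

Testing each pair:
(1, 1): LHS = 1/2, RHS = 2 → fails
(2, 7): LHS = 1/9, RHS = 9/14 → fails
(3, 1): LHS = 1/4, RHS = 4/3 → fails
(4, 3): LHS = 1/7, RHS = 7/12 → fails
(6, 4): LHS = 1/10, RHS = 5/12 → fails
(7, 3): LHS = 1/10, RHS = 10/21 → fails

No pair satisfies the claim.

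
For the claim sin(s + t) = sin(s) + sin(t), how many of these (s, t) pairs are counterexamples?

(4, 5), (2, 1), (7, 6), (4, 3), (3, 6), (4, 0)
Testing each pair:
(4, 5): LHS = sin(9) ≈ 0.4121, RHS = sin(5) + sin(4) ≈ -1.716 → counterexample
(2, 1): LHS = sin(3) ≈ 0.1411, RHS = sin(1) + sin(2) ≈ 1.751 → counterexample
(7, 6): LHS = sin(13) ≈ 0.4202, RHS = sin(6) + sin(7) ≈ 0.3776 → counterexample
(4, 3): LHS = sin(7) ≈ 0.657, RHS = sin(4) + sin(3) ≈ -0.6157 → counterexample
(3, 6): LHS = sin(9) ≈ 0.4121, RHS = sin(6) + sin(3) ≈ -0.1383 → counterexample
(4, 0): LHS = sin(4) ≈ -0.7568, RHS = sin(4) ≈ -0.7568 → satisfies claim

That makes 5 counterexamples.

Answer: 5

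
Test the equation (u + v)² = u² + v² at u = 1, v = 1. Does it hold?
Substituting u = 1, v = 1:

LHS = (1 + 1)² = 4
RHS = 1² + 1² = 2

LHS ≠ RHS, so the equation does not hold at this point.

Answer: Fails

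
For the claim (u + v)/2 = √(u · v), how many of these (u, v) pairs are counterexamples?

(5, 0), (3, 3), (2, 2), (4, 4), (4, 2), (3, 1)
Testing each pair:
(5, 0): LHS = 5/2, RHS = 0 → counterexample
(3, 3): LHS = 3, RHS = 3 → satisfies claim
(2, 2): LHS = 2, RHS = 2 → satisfies claim
(4, 4): LHS = 4, RHS = 4 → satisfies claim
(4, 2): LHS = 3, RHS = 2·√(2) ≈ 2.828 → counterexample
(3, 1): LHS = 2, RHS = √(3) ≈ 1.732 → counterexample

That makes 3 counterexamples.

Answer: 3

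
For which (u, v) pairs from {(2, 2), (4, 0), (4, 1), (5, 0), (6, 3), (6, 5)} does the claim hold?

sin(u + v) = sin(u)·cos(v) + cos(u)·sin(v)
Testing each pair:
(2, 2): LHS = sin(4) ≈ -0.7568, RHS = 2·sin(2)·cos(2) ≈ -0.7568 → holds
(4, 0): LHS = sin(4) ≈ -0.7568, RHS = sin(4) ≈ -0.7568 → holds
(4, 1): LHS = sin(5) ≈ -0.9589, RHS = sin(1)·cos(4) + sin(4)·cos(1) ≈ -0.9589 → holds
(5, 0): LHS = sin(5) ≈ -0.9589, RHS = sin(5) ≈ -0.9589 → holds
(6, 3): LHS = sin(9) ≈ 0.4121, RHS = sin(3)·cos(6) + sin(6)·cos(3) ≈ 0.4121 → holds
(6, 5): LHS = sin(11) ≈ -1, RHS = sin(5)·cos(6) + sin(6)·cos(5) ≈ -1 → holds

Every pair satisfies the claim.

Answer: All pairs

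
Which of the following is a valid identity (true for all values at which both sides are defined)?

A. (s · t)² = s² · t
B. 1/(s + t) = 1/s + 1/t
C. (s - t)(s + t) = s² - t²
A: fails at (1, 2) — LHS = 4, RHS = 2.
B: fails at (5, 8) — LHS = 1/13, RHS = 13/40.
C: holds — e.g. at (4, 6), both sides equal -20.

Answer: C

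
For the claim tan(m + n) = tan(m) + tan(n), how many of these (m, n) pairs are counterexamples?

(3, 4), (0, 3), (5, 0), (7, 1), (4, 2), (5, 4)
Testing each pair:
(3, 4): LHS = tan(7) ≈ 0.8714, RHS = tan(3) + tan(4) ≈ 1.015 → counterexample
(0, 3): LHS = tan(3) ≈ -0.1425, RHS = tan(3) ≈ -0.1425 → satisfies claim
(5, 0): LHS = tan(5) ≈ -3.381, RHS = tan(5) ≈ -3.381 → satisfies claim
(7, 1): LHS = tan(8) ≈ -6.8, RHS = tan(7) + tan(1) ≈ 2.429 → counterexample
(4, 2): LHS = tan(6) ≈ -0.291, RHS = tan(2) + tan(4) ≈ -1.027 → counterexample
(5, 4): LHS = tan(9) ≈ -0.4523, RHS = tan(5) + tan(4) ≈ -2.223 → counterexample

That makes 4 counterexamples.

Answer: 4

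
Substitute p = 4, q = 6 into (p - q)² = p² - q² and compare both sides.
LHS = (4 - 6)² = 4
RHS = 4² - 6² = -20

LHS ≠ RHS, so the equation does not hold here.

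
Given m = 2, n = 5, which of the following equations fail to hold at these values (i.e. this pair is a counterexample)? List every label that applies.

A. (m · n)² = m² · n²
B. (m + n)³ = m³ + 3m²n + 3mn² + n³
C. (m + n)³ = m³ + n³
Evaluating each claim at the given values:
A. LHS = 100, RHS = 100 → holds here (LHS = RHS)
B. LHS = 343, RHS = 343 → holds here (LHS = RHS)
C. LHS = 343, RHS = 133 → fails here (LHS ≠ RHS)

Answer: C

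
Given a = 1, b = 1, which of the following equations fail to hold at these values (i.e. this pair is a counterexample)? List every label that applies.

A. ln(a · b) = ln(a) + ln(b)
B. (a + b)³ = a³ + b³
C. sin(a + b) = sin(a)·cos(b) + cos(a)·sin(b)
Evaluating each claim at the given values:
A. LHS = 0, RHS = 0 → holds here (LHS = RHS)
B. LHS = 8, RHS = 2 → fails here (LHS ≠ RHS)
C. LHS = sin(2) ≈ 0.9093, RHS = 2·sin(1)·cos(1) ≈ 0.9093 → holds here (LHS = RHS)

Answer: B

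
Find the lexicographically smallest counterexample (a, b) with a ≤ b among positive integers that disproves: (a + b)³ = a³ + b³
Substituting (1, 1) into the claim:
LHS = (1 + 1)³ = 8
RHS = 1³ + 1³ = 2

Since LHS ≠ RHS, this pair disproves the claim, and no lexicographically smaller pair (a ≤ b, positive integers) does.

For instance (3, 7) is also a counterexample (LHS = 1000, RHS = 370), but it's lexicographically larger.

Answer: (a, b) = (1, 1)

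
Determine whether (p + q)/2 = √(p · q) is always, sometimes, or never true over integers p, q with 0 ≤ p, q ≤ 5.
It holds at (p, q) = (1, 1) (both sides equal 1), but fails at (p, q) = (5, 1) (LHS = 3, RHS = √(5) ≈ 2.236).

Answer: Sometimes true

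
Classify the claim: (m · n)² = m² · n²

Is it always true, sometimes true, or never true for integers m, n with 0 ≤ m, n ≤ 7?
The identity holds for every pair in the range. For instance at (m, n) = (1, 5): both sides equal 25.

Answer: Always true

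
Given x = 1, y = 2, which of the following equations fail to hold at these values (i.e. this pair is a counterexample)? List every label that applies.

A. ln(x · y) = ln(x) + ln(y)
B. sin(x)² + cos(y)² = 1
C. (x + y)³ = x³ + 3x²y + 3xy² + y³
Evaluating each claim at the given values:
A. LHS = ln(2) ≈ 0.6931, RHS = ln(2) ≈ 0.6931 → holds here (LHS = RHS)
B. LHS = cos(2)² + sin(1)² ≈ 0.8813, RHS = 1 → fails here (LHS ≠ RHS)
C. LHS = 27, RHS = 27 → holds here (LHS = RHS)

Answer: B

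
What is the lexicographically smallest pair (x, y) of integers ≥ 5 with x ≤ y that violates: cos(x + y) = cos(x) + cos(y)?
Substituting (5, 5) into the claim:
LHS = cos(5 + 5) = cos(10) ≈ -0.8391
RHS = cos(5) + cos(5) = 2·cos(5) ≈ 0.5673

Since LHS ≠ RHS, this pair disproves the claim, and no lexicographically smaller pair (x ≤ y, integers ≥ 5) does.

For instance (11, 12) is also a counterexample (LHS = cos(23) ≈ -0.5328, RHS = cos(11) + cos(12) ≈ 0.8483), but it's lexicographically larger.

Answer: (x, y) = (5, 5)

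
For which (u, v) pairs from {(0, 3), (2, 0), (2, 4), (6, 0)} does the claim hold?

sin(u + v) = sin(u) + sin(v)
Testing each pair:
(0, 3): LHS = sin(3) ≈ 0.1411, RHS = sin(3) ≈ 0.1411 → holds
(2, 0): LHS = sin(2) ≈ 0.9093, RHS = sin(2) ≈ 0.9093 → holds
(2, 4): LHS = sin(6) ≈ -0.2794, RHS = sin(4) + sin(2) ≈ 0.1525 → fails
(6, 0): LHS = sin(6) ≈ -0.2794, RHS = sin(6) ≈ -0.2794 → holds

3 of 4 pairs satisfy the claim.

Answer: (0, 3), (2, 0), (6, 0)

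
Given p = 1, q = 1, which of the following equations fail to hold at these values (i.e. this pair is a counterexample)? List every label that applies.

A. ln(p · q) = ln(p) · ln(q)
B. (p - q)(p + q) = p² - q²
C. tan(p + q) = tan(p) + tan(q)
C

Evaluating each claim at the given values:
A. LHS = 0, RHS = 0 → holds here (LHS = RHS)
B. LHS = 0, RHS = 0 → holds here (LHS = RHS)
C. LHS = tan(2) ≈ -2.185, RHS = 2·tan(1) ≈ 3.115 → fails here (LHS ≠ RHS)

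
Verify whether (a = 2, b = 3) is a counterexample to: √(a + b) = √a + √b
Substituting a = 2, b = 3:
LHS = √(2 + 3) = √(5) ≈ 2.236
RHS = √2 + √3 = √(2) + √(3) ≈ 3.146

Since LHS ≠ RHS, this pair disproves the claim.

Answer: Yes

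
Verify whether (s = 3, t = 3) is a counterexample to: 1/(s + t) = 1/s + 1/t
Substituting s = 3, t = 3:
LHS = 1/(3 + 3) = 1/6
RHS = 1/3 + 1/3 = 2/3

Since LHS ≠ RHS, this pair disproves the claim.

Answer: Yes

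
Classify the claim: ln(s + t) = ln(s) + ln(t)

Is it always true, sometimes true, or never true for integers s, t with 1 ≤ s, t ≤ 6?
Sometimes true

It holds at (s, t) = (2, 2) (both sides equal ln(4) ≈ 1.386), but fails at (s, t) = (5, 4) (LHS = ln(9) ≈ 2.197, RHS = ln(4) + ln(5) ≈ 2.996).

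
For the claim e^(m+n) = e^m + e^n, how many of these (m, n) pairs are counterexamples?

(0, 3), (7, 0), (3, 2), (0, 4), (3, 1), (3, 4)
6

Testing each pair:
(0, 3): LHS = e^3 ≈ 20.09, RHS = 1 + e^3 ≈ 21.09 → counterexample
(7, 0): LHS = e^7 ≈ 1097, RHS = 1 + e^7 ≈ 1098 → counterexample
(3, 2): LHS = e^5 ≈ 148.4, RHS = e^2 + e^3 ≈ 27.47 → counterexample
(0, 4): LHS = e^4 ≈ 54.6, RHS = 1 + e^4 ≈ 55.6 → counterexample
(3, 1): LHS = e^4 ≈ 54.6, RHS = e + e^3 ≈ 22.8 → counterexample
(3, 4): LHS = e^7 ≈ 1097, RHS = e^3 + e^4 ≈ 74.68 → counterexample

That makes 6 counterexamples.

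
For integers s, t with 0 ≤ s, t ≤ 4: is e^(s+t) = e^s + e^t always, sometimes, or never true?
The claim fails for every pair in the range. For instance at (s, t) = (1, 1): LHS = e^2 ≈ 7.389, RHS = 2·e ≈ 5.437.

Answer: Never true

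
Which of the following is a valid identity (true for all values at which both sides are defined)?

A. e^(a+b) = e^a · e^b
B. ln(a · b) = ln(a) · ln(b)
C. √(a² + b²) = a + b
A

A: holds — e.g. at (1, 4), both sides equal e^5 ≈ 148.4.
B: fails at (1, 4) — LHS = ln(4) ≈ 1.386, RHS = 0.
C: fails at (6, 7) — LHS = √(85) ≈ 9.22, RHS = 13.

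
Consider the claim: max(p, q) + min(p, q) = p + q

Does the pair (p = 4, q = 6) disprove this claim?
No

Substituting p = 4, q = 6:
LHS = max(4, 6) + min(4, 6) = 10
RHS = 4 + 6 = 10

The sides agree, so this pair does not disprove the claim.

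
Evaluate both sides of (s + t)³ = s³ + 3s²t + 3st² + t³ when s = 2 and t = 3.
LHS = (2 + 3)³ = 125
RHS = 2³ + 3·2²·3 + 3·2·3² + 3³ = 125

LHS = RHS: the two sides agree.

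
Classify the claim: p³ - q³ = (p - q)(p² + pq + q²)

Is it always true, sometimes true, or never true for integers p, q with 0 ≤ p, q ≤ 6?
Always true

The identity holds for every pair in the range. For instance at (p, q) = (3, 6): both sides equal -189.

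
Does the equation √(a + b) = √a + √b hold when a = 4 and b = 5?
Substituting a = 4, b = 5:

LHS = √(4 + 5) = 3
RHS = √4 + √5 = 2 + √(5) ≈ 4.236

LHS ≠ RHS, so the equation does not hold at this point.

Answer: Fails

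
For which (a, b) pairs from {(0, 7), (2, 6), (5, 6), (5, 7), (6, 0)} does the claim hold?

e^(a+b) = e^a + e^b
None

Testing each pair:
(0, 7): LHS = e^7 ≈ 1097, RHS = 1 + e^7 ≈ 1098 → fails
(2, 6): LHS = e^8 ≈ 2981, RHS = e^2 + e^6 ≈ 410.8 → fails
(5, 6): LHS = e^11 ≈ 59874.1, RHS = e^5 + e^6 ≈ 551.8 → fails
(5, 7): LHS = e^12 ≈ 162754.8, RHS = e^5 + e^7 ≈ 1245 → fails
(6, 0): LHS = e^6 ≈ 403.4, RHS = 1 + e^6 ≈ 404.4 → fails

No pair satisfies the claim.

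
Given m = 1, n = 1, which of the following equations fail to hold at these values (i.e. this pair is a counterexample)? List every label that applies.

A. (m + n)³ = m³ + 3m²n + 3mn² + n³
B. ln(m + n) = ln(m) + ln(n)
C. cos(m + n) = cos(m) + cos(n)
B, C

Evaluating each claim at the given values:
A. LHS = 8, RHS = 8 → holds here (LHS = RHS)
B. LHS = ln(2) ≈ 0.6931, RHS = 0 → fails here (LHS ≠ RHS)
C. LHS = cos(2) ≈ -0.4161, RHS = 2·cos(1) ≈ 1.081 → fails here (LHS ≠ RHS)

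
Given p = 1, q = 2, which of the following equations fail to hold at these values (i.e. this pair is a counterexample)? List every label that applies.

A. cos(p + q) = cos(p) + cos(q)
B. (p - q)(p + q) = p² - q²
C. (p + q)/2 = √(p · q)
A, C

Evaluating each claim at the given values:
A. LHS = cos(3) ≈ -0.99, RHS = cos(2) + cos(1) ≈ 0.1242 → fails here (LHS ≠ RHS)
B. LHS = -3, RHS = -3 → holds here (LHS = RHS)
C. LHS = 3/2, RHS = √(2) ≈ 1.414 → fails here (LHS ≠ RHS)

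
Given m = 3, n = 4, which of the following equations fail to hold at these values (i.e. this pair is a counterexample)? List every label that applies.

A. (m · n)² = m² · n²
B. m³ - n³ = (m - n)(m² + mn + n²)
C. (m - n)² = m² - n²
C

Evaluating each claim at the given values:
A. LHS = 144, RHS = 144 → holds here (LHS = RHS)
B. LHS = -37, RHS = -37 → holds here (LHS = RHS)
C. LHS = 1, RHS = -7 → fails here (LHS ≠ RHS)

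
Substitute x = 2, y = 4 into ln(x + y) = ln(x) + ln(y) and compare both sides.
LHS = ln(2 + 4) = ln(6) ≈ 1.792
RHS = ln(2) + ln(4) ≈ 2.079

LHS ≠ RHS (they differ by about 0.2877), so the equation does not hold here.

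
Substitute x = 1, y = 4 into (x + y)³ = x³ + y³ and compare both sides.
LHS = (1 + 4)³ = 125
RHS = 1³ + 4³ = 65

LHS ≠ RHS, so the equation does not hold here.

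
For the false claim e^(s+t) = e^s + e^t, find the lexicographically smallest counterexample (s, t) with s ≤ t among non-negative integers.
Substituting (0, 0) into the claim:
LHS = e^(0+0) = 1
RHS = e^0 + e^0 = 2

Since LHS ≠ RHS, this pair disproves the claim, and no lexicographically smaller pair (s ≤ t, non-negative integers) does.

For instance (1, 3) is also a counterexample (LHS = e^4 ≈ 54.6, RHS = e + e^3 ≈ 22.8), but it's lexicographically larger.

Answer: (s, t) = (0, 0)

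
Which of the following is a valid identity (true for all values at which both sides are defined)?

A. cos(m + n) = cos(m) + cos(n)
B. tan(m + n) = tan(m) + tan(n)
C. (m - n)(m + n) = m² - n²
A: fails at (6, 7) — LHS = cos(13) ≈ 0.9074, RHS = cos(7) + cos(6) ≈ 1.714.
B: fails at (6, 7) — LHS = tan(13) ≈ 0.463, RHS = tan(6) + tan(7) ≈ 0.5804.
C: holds — e.g. at (3, 5), both sides equal -16.

Answer: C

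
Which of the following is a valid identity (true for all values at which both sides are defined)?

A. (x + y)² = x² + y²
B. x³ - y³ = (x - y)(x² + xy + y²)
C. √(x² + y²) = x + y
B

A: fails at (4, 5) — LHS = 81, RHS = 41.
B: holds — e.g. at (3, 5), both sides equal -98.
C: fails at (2, 3) — LHS = √(13) ≈ 3.606, RHS = 5.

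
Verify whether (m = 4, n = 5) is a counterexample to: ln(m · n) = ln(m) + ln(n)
Substituting m = 4, n = 5:
LHS = ln(4 · 5) = ln(20) ≈ 2.996
RHS = ln(4) + ln(5) ≈ 2.996

The sides agree, so this pair does not disprove the claim.

Answer: No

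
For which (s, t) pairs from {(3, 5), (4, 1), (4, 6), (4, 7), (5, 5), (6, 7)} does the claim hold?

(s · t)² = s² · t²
All pairs

Testing each pair:
(3, 5): LHS = 225, RHS = 225 → holds
(4, 1): LHS = 16, RHS = 16 → holds
(4, 6): LHS = 576, RHS = 576 → holds
(4, 7): LHS = 784, RHS = 784 → holds
(5, 5): LHS = 625, RHS = 625 → holds
(6, 7): LHS = 1764, RHS = 1764 → holds

Every pair satisfies the claim.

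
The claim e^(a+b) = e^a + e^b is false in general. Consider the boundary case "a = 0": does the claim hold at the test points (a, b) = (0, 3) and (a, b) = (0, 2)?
At (0, 3): LHS = e^3 ≈ 20.09 ≠ RHS = 1 + e^3 ≈ 21.09
At (0, 2): LHS = e^2 ≈ 7.389 ≠ RHS = 1 + e^2 ≈ 8.389

Answer: No, fails at both test points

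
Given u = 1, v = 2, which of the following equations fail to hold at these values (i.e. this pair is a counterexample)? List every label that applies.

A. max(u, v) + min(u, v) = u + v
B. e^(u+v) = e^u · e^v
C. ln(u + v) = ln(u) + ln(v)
C

Evaluating each claim at the given values:
A. LHS = 3, RHS = 3 → holds here (LHS = RHS)
B. LHS = e^3 ≈ 20.09, RHS = e^3 ≈ 20.09 → holds here (LHS = RHS)
C. LHS = ln(3) ≈ 1.099, RHS = ln(2) ≈ 0.6931 → fails here (LHS ≠ RHS)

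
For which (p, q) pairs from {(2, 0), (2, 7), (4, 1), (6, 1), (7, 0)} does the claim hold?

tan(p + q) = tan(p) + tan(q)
Testing each pair:
(2, 0): LHS = tan(2) ≈ -2.185, RHS = tan(2) ≈ -2.185 → holds
(2, 7): LHS = tan(9) ≈ -0.4523, RHS = tan(2) + tan(7) ≈ -1.314 → fails
(4, 1): LHS = tan(5) ≈ -3.381, RHS = tan(4) + tan(1) ≈ 2.715 → fails
(6, 1): LHS = tan(7) ≈ 0.8714, RHS = tan(6) + tan(1) ≈ 1.266 → fails
(7, 0): LHS = tan(7) ≈ 0.8714, RHS = tan(7) ≈ 0.8714 → holds

2 of 5 pairs satisfy the claim.

Answer: (2, 0), (7, 0)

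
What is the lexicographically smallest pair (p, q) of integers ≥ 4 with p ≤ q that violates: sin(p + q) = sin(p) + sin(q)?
(p, q) = (4, 4)

Substituting (4, 4) into the claim:
LHS = sin(4 + 4) = sin(8) ≈ 0.9894
RHS = sin(4) + sin(4) = 2·sin(4) ≈ -1.514

Since LHS ≠ RHS, this pair disproves the claim, and no lexicographically smaller pair (p ≤ q, integers ≥ 4) does.

For instance (4, 9) is also a counterexample (LHS = sin(13) ≈ 0.4202, RHS = sin(4) + sin(9) ≈ -0.3447), but it's lexicographically larger.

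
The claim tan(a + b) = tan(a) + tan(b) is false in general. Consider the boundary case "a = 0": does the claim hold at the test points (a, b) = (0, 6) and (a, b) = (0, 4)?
Yes, holds at both test points

At (0, 6): LHS = tan(6) ≈ -0.291, RHS = tan(6) ≈ -0.291 → equal
At (0, 4): LHS = tan(4) ≈ 1.158, RHS = tan(4) ≈ 1.158 → equal

So the claim does hold at both of these boundary points, even though it is not an identity.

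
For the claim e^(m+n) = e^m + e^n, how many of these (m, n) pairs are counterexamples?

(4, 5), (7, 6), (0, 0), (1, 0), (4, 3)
5

Testing each pair:
(4, 5): LHS = e^9 ≈ 8103, RHS = e^4 + e^5 ≈ 203 → counterexample
(7, 6): LHS = e^13 ≈ 442413.4, RHS = e^6 + e^7 ≈ 1500 → counterexample
(0, 0): LHS = 1, RHS = 2 → counterexample
(1, 0): LHS = e ≈ 2.718, RHS = 1 + e ≈ 3.718 → counterexample
(4, 3): LHS = e^7 ≈ 1097, RHS = e^3 + e^4 ≈ 74.68 → counterexample

That makes 5 counterexamples.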